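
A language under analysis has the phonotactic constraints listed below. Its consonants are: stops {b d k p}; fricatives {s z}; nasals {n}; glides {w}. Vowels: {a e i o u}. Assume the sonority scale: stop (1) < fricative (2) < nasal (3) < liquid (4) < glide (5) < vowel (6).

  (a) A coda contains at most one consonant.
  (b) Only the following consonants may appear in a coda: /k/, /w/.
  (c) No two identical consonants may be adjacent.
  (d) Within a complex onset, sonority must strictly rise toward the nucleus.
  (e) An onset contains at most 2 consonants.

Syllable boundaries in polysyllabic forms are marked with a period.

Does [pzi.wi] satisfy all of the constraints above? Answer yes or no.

yes

[pzi.wi] — σ1 onset /pz/ (1→2 rises), coda /∅/ ok; σ2 onset /w/, coda /∅/ ok → phonotactically legal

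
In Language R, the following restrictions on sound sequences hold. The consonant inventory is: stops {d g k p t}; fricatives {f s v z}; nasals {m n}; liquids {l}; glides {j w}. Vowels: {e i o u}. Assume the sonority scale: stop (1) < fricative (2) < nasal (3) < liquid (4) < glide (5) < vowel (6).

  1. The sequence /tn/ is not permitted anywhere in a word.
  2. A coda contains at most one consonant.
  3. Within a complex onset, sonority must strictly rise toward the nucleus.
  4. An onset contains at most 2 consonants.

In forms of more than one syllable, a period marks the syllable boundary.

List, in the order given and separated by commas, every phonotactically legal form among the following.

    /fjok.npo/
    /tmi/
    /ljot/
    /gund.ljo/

/fjok.npo/ — violates constraint 3: syllable 2 onset /np/: /n/ (nasal, 3) → /p/ (stop, 1) does not rise → phonotactically illegal
/tmi/ — σ1 onset /tm/ (1→3 rises), coda /∅/ ok → phonotactically legal
/ljot/ — σ1 onset /lj/ (4→5 rises), coda /t/ ok → phonotactically legal
/gund.ljo/ — violates constraint 2: syllable 1 coda /nd/ has 2 consonants (> 1) → phonotactically illegal

/tmi/, /ljot/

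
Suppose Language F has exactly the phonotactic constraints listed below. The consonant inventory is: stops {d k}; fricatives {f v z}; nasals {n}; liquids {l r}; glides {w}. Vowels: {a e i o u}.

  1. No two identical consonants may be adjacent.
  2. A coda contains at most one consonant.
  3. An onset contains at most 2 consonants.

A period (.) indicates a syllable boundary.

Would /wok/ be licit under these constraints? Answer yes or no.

yes

/wok/ — σ1 onset /w/, coda /k/ ok → licit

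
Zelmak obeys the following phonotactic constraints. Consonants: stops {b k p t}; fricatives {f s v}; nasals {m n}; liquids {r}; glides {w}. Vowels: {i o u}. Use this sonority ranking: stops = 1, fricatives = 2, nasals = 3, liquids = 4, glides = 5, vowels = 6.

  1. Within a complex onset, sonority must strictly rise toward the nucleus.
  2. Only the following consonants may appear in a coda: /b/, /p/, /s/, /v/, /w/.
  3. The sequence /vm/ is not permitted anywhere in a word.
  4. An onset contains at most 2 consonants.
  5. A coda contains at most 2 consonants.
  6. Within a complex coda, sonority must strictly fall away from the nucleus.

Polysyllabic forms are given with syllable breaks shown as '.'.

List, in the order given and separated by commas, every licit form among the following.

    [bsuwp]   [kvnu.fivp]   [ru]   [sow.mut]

[bsuwp] — σ1 onset /bs/ (1→2 rises), coda /wp/ (5→1 falls) ok → licit
[kvnu.fivp] — violates constraint 4: syllable 1 onset /kvn/ has 3 consonants (> 2) → illicit
[ru] — σ1 onset /r/, coda /∅/ ok → licit
[sow.mut] — violates constraint 2: syllable 2 coda contains /t/, which is not a licensed coda consonant → illicit

[bsuwp], [ru]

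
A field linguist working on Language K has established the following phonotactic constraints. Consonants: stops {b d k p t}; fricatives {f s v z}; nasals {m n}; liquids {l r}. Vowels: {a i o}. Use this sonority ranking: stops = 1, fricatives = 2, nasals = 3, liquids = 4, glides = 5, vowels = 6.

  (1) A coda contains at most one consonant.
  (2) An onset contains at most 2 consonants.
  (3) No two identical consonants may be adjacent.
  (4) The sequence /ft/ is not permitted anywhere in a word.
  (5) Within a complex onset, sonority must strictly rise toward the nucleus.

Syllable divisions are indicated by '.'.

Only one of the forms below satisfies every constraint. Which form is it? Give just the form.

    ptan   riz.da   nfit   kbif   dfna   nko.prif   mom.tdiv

riz.da

ptan — violates constraint 5: syllable 1 onset /pt/: /p/ (stop, 1) → /t/ (stop, 1) does not rise → illicit
riz.da — σ1 onset /r/, coda /z/ ok; σ2 onset /d/, coda /∅/ ok → licit
nfit — violates constraint 5: syllable 1 onset /nf/: /n/ (nasal, 3) → /f/ (fricative, 2) does not rise → illicit
kbif — violates constraint 5: syllable 1 onset /kb/: /k/ (stop, 1) → /b/ (stop, 1) does not rise → illicit
dfna — violates constraint 2: syllable 1 onset /dfn/ has 3 consonants (> 2) → illicit
nko.prif — violates constraint 5: syllable 1 onset /nk/: /n/ (nasal, 3) → /k/ (stop, 1) does not rise → illicit
mom.tdiv — violates constraint 5: syllable 2 onset /td/: /t/ (stop, 1) → /d/ (stop, 1) does not rise → illicit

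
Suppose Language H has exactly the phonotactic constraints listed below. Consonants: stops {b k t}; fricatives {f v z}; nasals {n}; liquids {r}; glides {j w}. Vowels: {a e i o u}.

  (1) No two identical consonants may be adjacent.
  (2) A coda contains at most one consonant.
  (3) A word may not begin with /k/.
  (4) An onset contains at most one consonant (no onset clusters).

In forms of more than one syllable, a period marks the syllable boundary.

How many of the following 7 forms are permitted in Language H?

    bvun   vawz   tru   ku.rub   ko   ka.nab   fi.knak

0

bvun — violates constraint 4: syllable 1 onset /bv/ has 2 consonants (> 1) → not permitted
vawz — violates constraint 2: syllable 1 coda /wz/ has 2 consonants (> 1) → not permitted
tru — violates constraint 4: syllable 1 onset /tr/ has 2 consonants (> 1) → not permitted
ku.rub — violates constraint 3: word begins with /k/ → not permitted
ko — violates constraint 3: word begins with /k/ → not permitted
ka.nab — violates constraint 3: word begins with /k/ → not permitted
fi.knak — violates constraint 4: syllable 2 onset /kn/ has 2 consonants (> 1) → not permitted
No form is permitted → 0.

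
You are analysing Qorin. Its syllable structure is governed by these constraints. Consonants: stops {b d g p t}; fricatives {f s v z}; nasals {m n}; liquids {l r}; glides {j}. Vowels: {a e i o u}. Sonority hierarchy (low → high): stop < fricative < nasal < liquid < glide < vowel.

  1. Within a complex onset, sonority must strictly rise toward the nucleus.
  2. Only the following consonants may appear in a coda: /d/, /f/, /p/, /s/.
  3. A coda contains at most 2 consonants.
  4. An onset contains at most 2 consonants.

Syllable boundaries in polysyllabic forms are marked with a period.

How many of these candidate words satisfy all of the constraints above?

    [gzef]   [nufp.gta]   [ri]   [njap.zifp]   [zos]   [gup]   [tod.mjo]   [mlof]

[gzef] — σ1 onset /gz/ (1→2 rises), coda /f/ ok → permitted
[nufp.gta] — violates constraint 1: syllable 2 onset /gt/: /g/ (stop, 1) → /t/ (stop, 1) does not rise → not permitted
[ri] — σ1 onset /r/, coda /∅/ ok → permitted
[njap.zifp] — σ1 onset /nj/ (3→5 rises), coda /p/ ok; σ2 onset /z/, coda /fp/ (2C) ok → permitted
[zos] — σ1 onset /z/, coda /s/ ok → permitted
[gup] — σ1 onset /g/, coda /p/ ok → permitted
[tod.mjo] — σ1 onset /t/, coda /d/ ok; σ2 onset /mj/ (3→5 rises), coda /∅/ ok → permitted
[mlof] — σ1 onset /ml/ (3→4 rises), coda /f/ ok → permitted
Permitted: [gzef], [ri], [njap.zifp], [zos], [gup], [tod.mjo], [mlof] → 7.

7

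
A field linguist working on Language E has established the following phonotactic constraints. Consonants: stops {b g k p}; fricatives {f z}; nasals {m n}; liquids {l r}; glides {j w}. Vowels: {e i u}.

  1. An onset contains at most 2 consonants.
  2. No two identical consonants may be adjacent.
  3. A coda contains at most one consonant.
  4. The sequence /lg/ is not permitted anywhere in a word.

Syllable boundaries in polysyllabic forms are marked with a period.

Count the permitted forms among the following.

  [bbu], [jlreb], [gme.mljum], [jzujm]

[bbu] — violates constraint 2: adjacent identical consonants /bb/ → not permitted
[jlreb] — violates constraint 1: syllable 1 onset /jlr/ has 3 consonants (> 2) → not permitted
[gme.mljum] — violates constraint 1: syllable 2 onset /mlj/ has 3 consonants (> 2) → not permitted
[jzujm] — violates constraint 3: syllable 1 coda /jm/ has 2 consonants (> 1) → not permitted
No form is permitted → 0.

0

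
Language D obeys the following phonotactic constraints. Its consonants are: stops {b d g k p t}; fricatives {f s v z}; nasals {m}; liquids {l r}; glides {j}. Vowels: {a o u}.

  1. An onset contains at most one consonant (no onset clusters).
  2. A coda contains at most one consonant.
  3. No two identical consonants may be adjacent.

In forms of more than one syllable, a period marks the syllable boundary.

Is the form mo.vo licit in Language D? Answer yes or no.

yes

mo.vo — σ1 onset /m/, coda /∅/ ok; σ2 onset /v/, coda /∅/ ok → licit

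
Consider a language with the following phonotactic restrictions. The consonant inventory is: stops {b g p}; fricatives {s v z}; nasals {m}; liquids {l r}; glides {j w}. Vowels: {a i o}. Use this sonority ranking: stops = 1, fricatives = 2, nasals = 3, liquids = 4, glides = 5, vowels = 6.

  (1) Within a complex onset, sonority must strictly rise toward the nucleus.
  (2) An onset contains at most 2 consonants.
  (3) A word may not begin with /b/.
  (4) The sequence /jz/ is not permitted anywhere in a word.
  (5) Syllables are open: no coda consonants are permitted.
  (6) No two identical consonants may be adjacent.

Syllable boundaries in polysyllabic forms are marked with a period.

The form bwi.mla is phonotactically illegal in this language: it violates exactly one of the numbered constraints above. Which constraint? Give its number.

3

bwi.mla: word begins with /b/.
This is a violation of constraint 3: "A word may not begin with /b/."
The remaining constraints (1, 2, 4, 5, 6) are satisfied.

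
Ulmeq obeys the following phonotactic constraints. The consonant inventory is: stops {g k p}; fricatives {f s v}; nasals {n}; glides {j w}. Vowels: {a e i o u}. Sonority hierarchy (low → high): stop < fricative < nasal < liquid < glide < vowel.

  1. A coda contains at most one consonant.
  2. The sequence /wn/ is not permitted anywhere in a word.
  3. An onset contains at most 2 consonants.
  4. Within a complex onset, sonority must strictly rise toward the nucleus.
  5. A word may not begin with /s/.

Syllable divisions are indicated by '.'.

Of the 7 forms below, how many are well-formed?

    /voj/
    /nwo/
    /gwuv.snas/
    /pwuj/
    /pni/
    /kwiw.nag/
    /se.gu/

5

/voj/ — σ1 onset /v/, coda /j/ ok → well-formed
/nwo/ — σ1 onset /nw/ (3→5 rises), coda /∅/ ok → well-formed
/gwuv.snas/ — σ1 onset /gw/ (1→5 rises), coda /v/ ok; σ2 onset /sn/ (2→3 rises), coda /s/ ok → well-formed
/pwuj/ — σ1 onset /pw/ (1→5 rises), coda /j/ ok → well-formed
/pni/ — σ1 onset /pn/ (1→3 rises), coda /∅/ ok → well-formed
/kwiw.nag/ — violates constraint 2: contains banned sequence /wn/ → ill-formed
/se.gu/ — violates constraint 5: word begins with /s/ → ill-formed
Well-formed: /voj/, /nwo/, /gwuv.snas/, /pwuj/, /pni/ → 5.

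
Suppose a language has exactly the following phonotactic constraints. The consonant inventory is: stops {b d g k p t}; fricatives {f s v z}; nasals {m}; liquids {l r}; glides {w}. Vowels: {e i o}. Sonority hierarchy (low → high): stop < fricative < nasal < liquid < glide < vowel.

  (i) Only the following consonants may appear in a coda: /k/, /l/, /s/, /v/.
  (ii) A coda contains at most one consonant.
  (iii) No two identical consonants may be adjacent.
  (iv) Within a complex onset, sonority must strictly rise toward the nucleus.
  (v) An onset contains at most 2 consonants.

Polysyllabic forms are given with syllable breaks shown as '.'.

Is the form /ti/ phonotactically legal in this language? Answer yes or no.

/ti/ — σ1 onset /t/, coda /∅/ ok → phonotactically legal

yes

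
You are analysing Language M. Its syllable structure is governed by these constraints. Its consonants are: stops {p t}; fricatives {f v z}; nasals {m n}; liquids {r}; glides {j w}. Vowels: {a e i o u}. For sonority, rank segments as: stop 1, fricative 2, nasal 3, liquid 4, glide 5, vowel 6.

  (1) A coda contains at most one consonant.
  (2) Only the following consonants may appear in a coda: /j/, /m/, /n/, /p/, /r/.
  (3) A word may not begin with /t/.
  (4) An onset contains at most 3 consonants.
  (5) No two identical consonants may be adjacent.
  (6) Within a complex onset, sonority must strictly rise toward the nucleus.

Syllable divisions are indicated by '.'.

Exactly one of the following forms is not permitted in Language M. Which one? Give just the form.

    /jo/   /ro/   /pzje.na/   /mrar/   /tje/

/tje/

/jo/ — σ1 onset /j/, coda /∅/ ok → permitted
/ro/ — σ1 onset /r/, coda /∅/ ok → permitted
/pzje.na/ — σ1 onset /pzj/ (1→2→5 rises), coda /∅/ ok; σ2 onset /n/, coda /∅/ ok → permitted
/mrar/ — σ1 onset /mr/ (3→4 rises), coda /r/ ok → permitted
/tje/ — violates constraint 3: word begins with /t/ → not permitted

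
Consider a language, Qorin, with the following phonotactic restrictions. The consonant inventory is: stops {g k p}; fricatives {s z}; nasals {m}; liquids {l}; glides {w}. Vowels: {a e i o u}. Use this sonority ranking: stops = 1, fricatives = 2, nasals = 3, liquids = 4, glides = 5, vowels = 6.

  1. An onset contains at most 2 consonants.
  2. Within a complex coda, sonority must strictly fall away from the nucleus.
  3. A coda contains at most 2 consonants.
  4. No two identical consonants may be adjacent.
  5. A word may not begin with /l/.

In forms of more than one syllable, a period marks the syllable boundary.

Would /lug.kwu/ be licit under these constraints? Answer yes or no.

/lug.kwu/ — violates constraint 5: word begins with /l/ → illicit

no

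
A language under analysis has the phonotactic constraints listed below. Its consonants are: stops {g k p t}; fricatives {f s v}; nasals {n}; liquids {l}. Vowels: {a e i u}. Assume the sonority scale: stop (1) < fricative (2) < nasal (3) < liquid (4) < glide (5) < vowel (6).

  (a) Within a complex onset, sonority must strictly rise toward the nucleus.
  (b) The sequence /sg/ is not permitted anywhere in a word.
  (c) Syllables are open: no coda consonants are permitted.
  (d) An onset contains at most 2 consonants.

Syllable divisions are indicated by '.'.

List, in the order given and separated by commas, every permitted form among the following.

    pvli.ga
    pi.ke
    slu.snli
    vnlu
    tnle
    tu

pi.ke, tu

pvli.ga — violates constraint (d): syllable 1 onset /pvl/ has 3 consonants (> 2) → not permitted
pi.ke — σ1 onset /p/, coda /∅/ ok; σ2 onset /k/, coda /∅/ ok → permitted
slu.snli — violates constraint (d): syllable 2 onset /snl/ has 3 consonants (> 2) → not permitted
vnlu — violates constraint (d): syllable 1 onset /vnl/ has 3 consonants (> 2) → not permitted
tnle — violates constraint (d): syllable 1 onset /tnl/ has 3 consonants (> 2) → not permitted
tu — σ1 onset /t/, coda /∅/ ok → permitted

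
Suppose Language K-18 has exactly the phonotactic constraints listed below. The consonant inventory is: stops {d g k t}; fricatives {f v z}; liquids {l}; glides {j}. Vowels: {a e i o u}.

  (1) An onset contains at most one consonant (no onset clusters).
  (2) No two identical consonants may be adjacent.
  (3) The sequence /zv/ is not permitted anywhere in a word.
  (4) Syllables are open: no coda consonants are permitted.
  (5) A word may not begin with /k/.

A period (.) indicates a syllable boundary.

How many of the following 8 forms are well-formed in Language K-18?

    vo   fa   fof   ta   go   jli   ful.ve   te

vo — σ1 onset /v/, coda /∅/ ok → well-formed
fa — σ1 onset /f/, coda /∅/ ok → well-formed
fof — violates constraint 4: syllable 1 coda /f/ has 1 consonant (> 0) → ill-formed
ta — σ1 onset /t/, coda /∅/ ok → well-formed
go — σ1 onset /g/, coda /∅/ ok → well-formed
jli — violates constraint 1: syllable 1 onset /jl/ has 2 consonants (> 1) → ill-formed
ful.ve — violates constraint 4: syllable 1 coda /l/ has 1 consonant (> 0) → ill-formed
te — σ1 onset /t/, coda /∅/ ok → well-formed
Well-formed: vo, fa, ta, go, te → 5.

5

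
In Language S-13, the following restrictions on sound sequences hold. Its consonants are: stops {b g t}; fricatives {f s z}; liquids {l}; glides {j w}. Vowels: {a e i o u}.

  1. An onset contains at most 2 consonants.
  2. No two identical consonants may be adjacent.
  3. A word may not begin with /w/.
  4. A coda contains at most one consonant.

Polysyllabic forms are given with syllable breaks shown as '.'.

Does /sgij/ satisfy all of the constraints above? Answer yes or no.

yes

/sgij/ — σ1 onset /sg/ (2C), coda /j/ ok → well-formed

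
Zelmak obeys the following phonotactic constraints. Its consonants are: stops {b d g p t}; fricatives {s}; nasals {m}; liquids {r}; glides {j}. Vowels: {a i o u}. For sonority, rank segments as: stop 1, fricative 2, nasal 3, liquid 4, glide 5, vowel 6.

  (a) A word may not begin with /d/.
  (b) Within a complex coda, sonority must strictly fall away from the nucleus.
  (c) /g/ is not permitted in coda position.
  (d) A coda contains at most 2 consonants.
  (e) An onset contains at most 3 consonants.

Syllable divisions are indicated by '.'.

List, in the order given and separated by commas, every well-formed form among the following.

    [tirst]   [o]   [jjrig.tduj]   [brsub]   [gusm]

[tirst] — violates constraint (d): syllable 1 coda /rst/ has 3 consonants (> 2) → ill-formed
[o] — σ1 onset /∅/, coda /∅/ ok → well-formed
[jjrig.tduj] — violates constraint (c): syllable 1 coda contains /g/ → ill-formed
[brsub] — σ1 onset /brs/ (3C), coda /b/ ok → well-formed
[gusm] — violates constraint (b): syllable 1 coda /sm/: /s/ (fricative, 2) → /m/ (nasal, 3) does not fall → ill-formed

[o], [brsub]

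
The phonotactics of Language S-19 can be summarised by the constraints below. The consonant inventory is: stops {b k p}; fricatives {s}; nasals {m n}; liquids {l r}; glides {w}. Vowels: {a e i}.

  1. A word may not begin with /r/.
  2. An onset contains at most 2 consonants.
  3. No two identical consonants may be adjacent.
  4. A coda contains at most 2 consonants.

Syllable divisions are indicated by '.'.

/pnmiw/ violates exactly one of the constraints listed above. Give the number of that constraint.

2

/pnmiw/: syllable 1 onset /pnm/ has 3 consonants (> 2).
This is a violation of constraint 2: "An onset contains at most 2 consonants."
The remaining constraints (1, 3, 4) are satisfied.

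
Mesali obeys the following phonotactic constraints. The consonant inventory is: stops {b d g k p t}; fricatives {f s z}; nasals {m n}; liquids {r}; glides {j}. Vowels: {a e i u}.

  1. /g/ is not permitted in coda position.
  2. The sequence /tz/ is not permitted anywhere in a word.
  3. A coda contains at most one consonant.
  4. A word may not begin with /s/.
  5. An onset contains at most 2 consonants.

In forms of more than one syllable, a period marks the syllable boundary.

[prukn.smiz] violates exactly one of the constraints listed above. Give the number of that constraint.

3

[prukn.smiz]: syllable 1 coda /kn/ has 2 consonants (> 1).
This is a violation of constraint 3: "A coda contains at most one consonant."
The remaining constraints (1, 2, 4, 5) are satisfied.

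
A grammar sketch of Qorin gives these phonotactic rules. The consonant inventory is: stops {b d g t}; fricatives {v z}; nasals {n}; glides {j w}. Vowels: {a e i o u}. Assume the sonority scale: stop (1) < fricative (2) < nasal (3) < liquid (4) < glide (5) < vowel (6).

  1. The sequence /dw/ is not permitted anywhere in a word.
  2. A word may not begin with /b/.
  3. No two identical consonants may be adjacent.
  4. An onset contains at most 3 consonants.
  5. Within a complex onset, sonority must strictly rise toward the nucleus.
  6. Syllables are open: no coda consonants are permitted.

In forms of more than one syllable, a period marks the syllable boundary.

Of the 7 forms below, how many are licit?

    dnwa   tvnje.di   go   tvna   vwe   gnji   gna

6

dnwa — σ1 onset /dnw/ (1→3→5 rises), coda /∅/ ok → licit
tvnje.di — violates constraint 4: syllable 1 onset /tvnj/ has 4 consonants (> 3) → illicit
go — σ1 onset /g/, coda /∅/ ok → licit
tvna — σ1 onset /tvn/ (1→2→3 rises), coda /∅/ ok → licit
vwe — σ1 onset /vw/ (2→5 rises), coda /∅/ ok → licit
gnji — σ1 onset /gnj/ (1→3→5 rises), coda /∅/ ok → licit
gna — σ1 onset /gn/ (1→3 rises), coda /∅/ ok → licit
Licit: dnwa, go, tvna, vwe, gnji, gna → 6.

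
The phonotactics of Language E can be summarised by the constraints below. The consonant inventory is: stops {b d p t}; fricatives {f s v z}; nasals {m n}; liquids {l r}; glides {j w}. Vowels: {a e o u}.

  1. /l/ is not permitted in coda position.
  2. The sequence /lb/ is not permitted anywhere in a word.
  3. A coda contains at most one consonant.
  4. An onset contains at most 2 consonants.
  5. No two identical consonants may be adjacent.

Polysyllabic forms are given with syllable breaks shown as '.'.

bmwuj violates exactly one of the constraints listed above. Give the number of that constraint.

4

bmwuj: syllable 1 onset /bmw/ has 3 consonants (> 2).
This is a violation of constraint 4: "An onset contains at most 2 consonants."
The remaining constraints (1, 2, 3, 5) are satisfied.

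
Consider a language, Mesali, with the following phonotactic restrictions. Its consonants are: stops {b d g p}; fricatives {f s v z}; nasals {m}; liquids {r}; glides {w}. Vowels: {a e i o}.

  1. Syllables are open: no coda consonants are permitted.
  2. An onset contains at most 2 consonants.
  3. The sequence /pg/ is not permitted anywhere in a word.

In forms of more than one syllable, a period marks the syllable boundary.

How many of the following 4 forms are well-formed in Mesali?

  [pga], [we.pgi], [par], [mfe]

1

[pga] — violates constraint 3: contains banned sequence /pg/ → ill-formed
[we.pgi] — violates constraint 3: contains banned sequence /pg/ → ill-formed
[par] — violates constraint 1: syllable 1 coda /r/ has 1 consonant (> 0) → ill-formed
[mfe] — σ1 onset /mf/ (2C), coda /∅/ ok → well-formed
Well-formed: [mfe] → 1.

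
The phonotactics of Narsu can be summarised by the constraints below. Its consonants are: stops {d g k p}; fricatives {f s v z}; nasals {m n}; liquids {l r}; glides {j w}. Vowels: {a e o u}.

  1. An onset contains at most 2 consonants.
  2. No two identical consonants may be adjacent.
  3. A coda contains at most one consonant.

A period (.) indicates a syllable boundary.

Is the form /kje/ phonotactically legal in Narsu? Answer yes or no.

yes

/kje/ — σ1 onset /kj/ (2C), coda /∅/ ok → phonotactically legal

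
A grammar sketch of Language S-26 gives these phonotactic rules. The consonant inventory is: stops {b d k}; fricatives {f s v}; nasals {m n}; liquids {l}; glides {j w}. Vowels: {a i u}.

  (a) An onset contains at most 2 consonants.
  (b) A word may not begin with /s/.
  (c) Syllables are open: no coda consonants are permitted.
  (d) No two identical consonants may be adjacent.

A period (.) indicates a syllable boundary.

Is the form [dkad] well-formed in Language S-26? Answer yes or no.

[dkad] — violates constraint (c): syllable 1 coda /d/ has 1 consonant (> 0) → ill-formed

no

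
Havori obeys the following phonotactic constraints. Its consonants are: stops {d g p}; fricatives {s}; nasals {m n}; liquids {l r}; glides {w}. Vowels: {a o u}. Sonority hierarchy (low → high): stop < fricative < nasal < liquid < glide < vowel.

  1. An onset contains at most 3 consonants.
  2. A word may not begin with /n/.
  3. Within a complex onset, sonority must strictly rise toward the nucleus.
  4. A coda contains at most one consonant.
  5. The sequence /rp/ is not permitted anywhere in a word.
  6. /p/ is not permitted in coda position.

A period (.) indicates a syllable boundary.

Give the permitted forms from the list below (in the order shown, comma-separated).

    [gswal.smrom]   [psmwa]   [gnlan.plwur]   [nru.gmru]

[gswal.smrom], [gnlan.plwur]

[gswal.smrom] — σ1 onset /gsw/ (1→2→5 rises), coda /l/ ok; σ2 onset /smr/ (2→3→4 rises), coda /m/ ok → permitted
[psmwa] — violates constraint 1: syllable 1 onset /psmw/ has 4 consonants (> 3) → not permitted
[gnlan.plwur] — σ1 onset /gnl/ (1→3→4 rises), coda /n/ ok; σ2 onset /plw/ (1→4→5 rises), coda /r/ ok → permitted
[nru.gmru] — violates constraint 2: word begins with /n/ → not permitted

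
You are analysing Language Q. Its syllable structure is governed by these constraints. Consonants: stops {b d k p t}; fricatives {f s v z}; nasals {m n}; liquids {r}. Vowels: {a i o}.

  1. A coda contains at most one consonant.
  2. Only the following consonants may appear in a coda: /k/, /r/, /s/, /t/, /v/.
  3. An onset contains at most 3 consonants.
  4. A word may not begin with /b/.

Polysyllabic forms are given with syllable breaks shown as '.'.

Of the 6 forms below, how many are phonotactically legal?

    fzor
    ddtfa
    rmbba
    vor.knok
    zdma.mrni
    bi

fzor — σ1 onset /fz/ (2C), coda /r/ ok → phonotactically legal
ddtfa — violates constraint 3: syllable 1 onset /ddtf/ has 4 consonants (> 3) → phonotactically illegal
rmbba — violates constraint 3: syllable 1 onset /rmbb/ has 4 consonants (> 3) → phonotactically illegal
vor.knok — σ1 onset /v/, coda /r/ ok; σ2 onset /kn/ (2C), coda /k/ ok → phonotactically legal
zdma.mrni — σ1 onset /zdm/ (3C), coda /∅/ ok; σ2 onset /mrn/ (3C), coda /∅/ ok → phonotactically legal
bi — violates constraint 4: word begins with /b/ → phonotactically illegal
Phonotactically legal: fzor, vor.knok, zdma.mrni → 3.

3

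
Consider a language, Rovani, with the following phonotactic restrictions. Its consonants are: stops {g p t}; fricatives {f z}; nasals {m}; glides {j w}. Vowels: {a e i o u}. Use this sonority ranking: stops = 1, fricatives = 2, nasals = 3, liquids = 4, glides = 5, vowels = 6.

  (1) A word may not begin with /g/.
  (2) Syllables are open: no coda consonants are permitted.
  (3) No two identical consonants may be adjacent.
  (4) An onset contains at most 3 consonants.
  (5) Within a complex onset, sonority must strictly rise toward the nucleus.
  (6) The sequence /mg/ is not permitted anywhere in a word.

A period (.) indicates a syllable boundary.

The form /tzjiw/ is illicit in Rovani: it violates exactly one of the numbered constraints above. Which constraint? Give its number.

/tzjiw/: syllable 1 coda /w/ has 1 consonant (> 0).
This is a violation of constraint 2: "Syllables are open: no coda consonants are permitted."
The remaining constraints (1, 3, 4, 5, 6) are satisfied.

2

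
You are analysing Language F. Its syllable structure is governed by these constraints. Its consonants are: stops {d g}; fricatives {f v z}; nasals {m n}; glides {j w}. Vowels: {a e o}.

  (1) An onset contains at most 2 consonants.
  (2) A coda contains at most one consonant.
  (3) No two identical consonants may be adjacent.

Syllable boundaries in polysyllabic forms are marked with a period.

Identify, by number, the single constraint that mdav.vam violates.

3

mdav.vam: adjacent identical consonants /vv/.
This is a violation of constraint 3: "No two identical consonants may be adjacent."
The remaining constraints (1, 2) are satisfied.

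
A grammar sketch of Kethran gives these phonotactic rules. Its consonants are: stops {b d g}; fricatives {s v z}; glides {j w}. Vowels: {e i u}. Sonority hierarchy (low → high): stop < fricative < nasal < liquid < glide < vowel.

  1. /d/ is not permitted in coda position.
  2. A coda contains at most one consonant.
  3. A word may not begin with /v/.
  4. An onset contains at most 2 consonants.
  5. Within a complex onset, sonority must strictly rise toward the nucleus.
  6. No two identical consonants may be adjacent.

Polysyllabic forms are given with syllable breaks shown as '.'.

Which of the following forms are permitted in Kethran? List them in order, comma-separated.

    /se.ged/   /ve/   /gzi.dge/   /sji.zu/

/se.ged/ — violates constraint 1: syllable 2 coda contains /d/ → not permitted
/ve/ — violates constraint 3: word begins with /v/ → not permitted
/gzi.dge/ — violates constraint 5: syllable 2 onset /dg/: /d/ (stop, 1) → /g/ (stop, 1) does not rise → not permitted
/sji.zu/ — σ1 onset /sj/ (2→5 rises), coda /∅/ ok; σ2 onset /z/, coda /∅/ ok → permitted

/sji.zu/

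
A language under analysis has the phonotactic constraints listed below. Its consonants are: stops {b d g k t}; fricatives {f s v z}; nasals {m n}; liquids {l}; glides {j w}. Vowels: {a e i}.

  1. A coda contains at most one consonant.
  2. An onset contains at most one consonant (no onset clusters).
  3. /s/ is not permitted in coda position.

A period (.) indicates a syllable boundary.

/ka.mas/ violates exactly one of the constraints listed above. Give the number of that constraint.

3

/ka.mas/: syllable 2 coda contains /s/.
This is a violation of constraint 3: "/s/ is not permitted in coda position."
The remaining constraints (1, 2) are satisfied.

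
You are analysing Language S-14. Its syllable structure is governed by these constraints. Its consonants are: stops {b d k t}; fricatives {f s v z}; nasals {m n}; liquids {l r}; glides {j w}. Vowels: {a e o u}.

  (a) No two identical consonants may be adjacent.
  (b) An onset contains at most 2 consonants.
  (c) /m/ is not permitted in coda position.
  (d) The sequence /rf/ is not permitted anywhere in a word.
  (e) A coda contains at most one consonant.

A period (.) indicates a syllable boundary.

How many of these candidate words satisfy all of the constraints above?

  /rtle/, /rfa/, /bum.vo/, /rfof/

/rtle/ — violates constraint (b): syllable 1 onset /rtl/ has 3 consonants (> 2) → phonotactically illegal
/rfa/ — violates constraint (d): contains banned sequence /rf/ → phonotactically illegal
/bum.vo/ — violates constraint (c): syllable 1 coda contains /m/ → phonotactically illegal
/rfof/ — violates constraint (d): contains banned sequence /rf/ → phonotactically illegal
No form is phonotactically legal → 0.

0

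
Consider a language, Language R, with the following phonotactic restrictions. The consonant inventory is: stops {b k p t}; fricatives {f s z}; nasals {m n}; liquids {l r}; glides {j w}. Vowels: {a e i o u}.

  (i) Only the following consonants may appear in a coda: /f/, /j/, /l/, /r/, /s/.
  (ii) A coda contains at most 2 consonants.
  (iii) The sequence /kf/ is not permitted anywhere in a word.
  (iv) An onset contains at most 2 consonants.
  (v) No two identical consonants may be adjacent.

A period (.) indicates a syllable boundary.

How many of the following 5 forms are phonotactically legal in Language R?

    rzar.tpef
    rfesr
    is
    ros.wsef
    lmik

4

rzar.tpef — σ1 onset /rz/ (2C), coda /r/ ok; σ2 onset /tp/ (2C), coda /f/ ok → phonotactically legal
rfesr — σ1 onset /rf/ (2C), coda /sr/ (2C) ok → phonotactically legal
is — σ1 onset /∅/, coda /s/ ok → phonotactically legal
ros.wsef — σ1 onset /r/, coda /s/ ok; σ2 onset /ws/ (2C), coda /f/ ok → phonotactically legal
lmik — violates constraint (i): syllable 1 coda contains /k/, which is not a licensed coda consonant → phonotactically illegal
Phonotactically legal: rzar.tpef, rfesr, is, ros.wsef → 4.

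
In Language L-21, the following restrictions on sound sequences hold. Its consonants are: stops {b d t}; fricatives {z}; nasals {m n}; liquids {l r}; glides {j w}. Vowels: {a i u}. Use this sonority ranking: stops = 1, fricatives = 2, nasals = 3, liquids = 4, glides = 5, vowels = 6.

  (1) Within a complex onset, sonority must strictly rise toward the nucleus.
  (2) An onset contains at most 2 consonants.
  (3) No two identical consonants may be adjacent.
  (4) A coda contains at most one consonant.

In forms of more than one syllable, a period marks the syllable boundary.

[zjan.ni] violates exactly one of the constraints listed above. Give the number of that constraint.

[zjan.ni]: adjacent identical consonants /nn/.
This is a violation of constraint 3: "No two identical consonants may be adjacent."
The remaining constraints (1, 2, 4) are satisfied.

3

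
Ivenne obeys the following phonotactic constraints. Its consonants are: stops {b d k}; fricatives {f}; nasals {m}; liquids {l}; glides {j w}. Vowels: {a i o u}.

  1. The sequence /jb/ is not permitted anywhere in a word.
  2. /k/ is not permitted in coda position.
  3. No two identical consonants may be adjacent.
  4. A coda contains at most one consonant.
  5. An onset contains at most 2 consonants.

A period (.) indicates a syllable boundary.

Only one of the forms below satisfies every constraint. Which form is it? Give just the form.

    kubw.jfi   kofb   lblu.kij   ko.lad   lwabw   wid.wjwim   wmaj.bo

kubw.jfi — violates constraint 4: syllable 1 coda /bw/ has 2 consonants (> 1) → illicit
kofb — violates constraint 4: syllable 1 coda /fb/ has 2 consonants (> 1) → illicit
lblu.kij — violates constraint 5: syllable 1 onset /lbl/ has 3 consonants (> 2) → illicit
ko.lad — σ1 onset /k/, coda /∅/ ok; σ2 onset /l/, coda /d/ ok → licit
lwabw — violates constraint 4: syllable 1 coda /bw/ has 2 consonants (> 1) → illicit
wid.wjwim — violates constraint 5: syllable 2 onset /wjw/ has 3 consonants (> 2) → illicit
wmaj.bo — violates constraint 1: contains banned sequence /jb/ → illicit

ko.lad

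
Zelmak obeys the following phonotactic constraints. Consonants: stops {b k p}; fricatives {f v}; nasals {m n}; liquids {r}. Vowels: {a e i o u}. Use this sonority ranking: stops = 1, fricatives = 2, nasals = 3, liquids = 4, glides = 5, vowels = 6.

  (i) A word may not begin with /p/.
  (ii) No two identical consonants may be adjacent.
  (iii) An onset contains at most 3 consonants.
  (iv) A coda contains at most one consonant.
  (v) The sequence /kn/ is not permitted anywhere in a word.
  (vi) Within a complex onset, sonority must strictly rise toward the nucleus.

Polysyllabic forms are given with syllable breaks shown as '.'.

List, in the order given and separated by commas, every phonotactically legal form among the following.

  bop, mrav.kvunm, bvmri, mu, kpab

bop — σ1 onset /b/, coda /p/ ok → phonotactically legal
mrav.kvunm — violates constraint (iv): syllable 2 coda /nm/ has 2 consonants (> 1) → phonotactically illegal
bvmri — violates constraint (iii): syllable 1 onset /bvmr/ has 4 consonants (> 3) → phonotactically illegal
mu — σ1 onset /m/, coda /∅/ ok → phonotactically legal
kpab — violates constraint (vi): syllable 1 onset /kp/: /k/ (stop, 1) → /p/ (stop, 1) does not rise → phonotactically illegal

bop, mu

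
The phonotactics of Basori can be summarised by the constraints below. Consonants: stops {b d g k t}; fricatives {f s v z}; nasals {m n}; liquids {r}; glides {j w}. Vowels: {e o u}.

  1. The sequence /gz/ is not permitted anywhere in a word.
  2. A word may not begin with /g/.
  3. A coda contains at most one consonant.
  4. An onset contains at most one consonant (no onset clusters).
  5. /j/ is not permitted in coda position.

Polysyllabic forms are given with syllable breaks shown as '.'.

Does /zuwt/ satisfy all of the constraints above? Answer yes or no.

/zuwt/ — violates constraint 3: syllable 1 coda /wt/ has 2 consonants (> 1) → illicit

no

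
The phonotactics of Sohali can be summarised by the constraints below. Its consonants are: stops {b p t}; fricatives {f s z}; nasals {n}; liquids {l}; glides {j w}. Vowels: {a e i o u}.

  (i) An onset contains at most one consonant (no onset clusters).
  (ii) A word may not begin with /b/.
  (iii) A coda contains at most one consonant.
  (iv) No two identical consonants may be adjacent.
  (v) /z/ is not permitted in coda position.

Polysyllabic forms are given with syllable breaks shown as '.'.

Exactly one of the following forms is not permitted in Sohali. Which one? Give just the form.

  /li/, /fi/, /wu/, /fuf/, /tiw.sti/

/tiw.sti/

/li/ — σ1 onset /l/, coda /∅/ ok → permitted
/fi/ — σ1 onset /f/, coda /∅/ ok → permitted
/wu/ — σ1 onset /w/, coda /∅/ ok → permitted
/fuf/ — σ1 onset /f/, coda /f/ ok → permitted
/tiw.sti/ — violates constraint (i): syllable 2 onset /st/ has 2 consonants (> 1) → not permitted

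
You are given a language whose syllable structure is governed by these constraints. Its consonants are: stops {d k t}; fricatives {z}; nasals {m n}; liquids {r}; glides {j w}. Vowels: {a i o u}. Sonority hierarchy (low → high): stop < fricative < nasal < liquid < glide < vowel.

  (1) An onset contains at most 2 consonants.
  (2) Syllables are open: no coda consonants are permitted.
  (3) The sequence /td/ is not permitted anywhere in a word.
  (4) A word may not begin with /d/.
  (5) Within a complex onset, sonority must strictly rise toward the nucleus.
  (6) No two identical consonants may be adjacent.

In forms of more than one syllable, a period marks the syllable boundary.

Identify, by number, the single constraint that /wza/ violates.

5

/wza/: syllable 1 onset /wz/: /w/ (glide, 5) → /z/ (fricative, 2) does not rise.
This is a violation of constraint 5: "Within a complex onset, sonority must strictly rise toward the nucleus."
The remaining constraints (1, 2, 3, 4, 6) are satisfied.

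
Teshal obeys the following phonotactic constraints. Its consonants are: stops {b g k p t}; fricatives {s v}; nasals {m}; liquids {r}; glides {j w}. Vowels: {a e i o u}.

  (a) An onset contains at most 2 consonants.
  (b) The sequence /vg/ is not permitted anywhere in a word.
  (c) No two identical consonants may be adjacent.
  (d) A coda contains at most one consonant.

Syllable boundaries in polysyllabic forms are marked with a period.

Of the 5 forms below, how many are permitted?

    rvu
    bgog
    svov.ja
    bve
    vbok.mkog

rvu — σ1 onset /rv/ (2C), coda /∅/ ok → permitted
bgog — σ1 onset /bg/ (2C), coda /g/ ok → permitted
svov.ja — σ1 onset /sv/ (2C), coda /v/ ok; σ2 onset /j/, coda /∅/ ok → permitted
bve — σ1 onset /bv/ (2C), coda /∅/ ok → permitted
vbok.mkog — σ1 onset /vb/ (2C), coda /k/ ok; σ2 onset /mk/ (2C), coda /g/ ok → permitted
Permitted: rvu, bgog, svov.ja, bve, vbok.mkog → 5.

5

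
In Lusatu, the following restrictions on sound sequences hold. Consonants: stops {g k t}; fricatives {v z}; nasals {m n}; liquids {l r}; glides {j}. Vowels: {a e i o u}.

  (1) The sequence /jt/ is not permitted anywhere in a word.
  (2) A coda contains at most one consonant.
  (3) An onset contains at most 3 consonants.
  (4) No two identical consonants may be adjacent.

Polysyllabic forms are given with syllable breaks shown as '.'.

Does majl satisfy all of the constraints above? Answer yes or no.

majl — violates constraint 2: syllable 1 coda /jl/ has 2 consonants (> 1) → phonotactically illegal

no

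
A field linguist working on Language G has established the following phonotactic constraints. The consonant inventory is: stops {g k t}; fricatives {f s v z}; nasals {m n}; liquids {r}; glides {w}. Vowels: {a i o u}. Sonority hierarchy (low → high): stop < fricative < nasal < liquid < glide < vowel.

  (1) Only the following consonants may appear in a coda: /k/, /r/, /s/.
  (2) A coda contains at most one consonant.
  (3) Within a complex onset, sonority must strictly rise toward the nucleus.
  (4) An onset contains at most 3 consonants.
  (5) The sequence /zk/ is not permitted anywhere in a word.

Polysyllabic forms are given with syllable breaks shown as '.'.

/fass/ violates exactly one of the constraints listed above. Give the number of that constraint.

/fass/: syllable 1 coda /ss/ has 2 consonants (> 1).
This is a violation of constraint 2: "A coda contains at most one consonant."
The remaining constraints (1, 3, 4, 5) are satisfied.

2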